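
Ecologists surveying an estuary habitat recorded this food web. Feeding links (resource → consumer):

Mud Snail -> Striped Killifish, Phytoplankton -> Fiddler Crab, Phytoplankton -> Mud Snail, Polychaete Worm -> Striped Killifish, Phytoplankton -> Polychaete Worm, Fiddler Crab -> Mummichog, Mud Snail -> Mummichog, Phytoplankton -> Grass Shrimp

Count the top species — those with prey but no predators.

Top species (has prey, but nothing eats it): Grass Shrimp, Striped Killifish, Mummichog.
Count: 3.

3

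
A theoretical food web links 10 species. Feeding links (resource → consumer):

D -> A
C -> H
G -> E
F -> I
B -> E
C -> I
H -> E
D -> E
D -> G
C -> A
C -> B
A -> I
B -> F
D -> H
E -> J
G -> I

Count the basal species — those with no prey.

2

Basal species (no prey listed): D, C.
Count: 2.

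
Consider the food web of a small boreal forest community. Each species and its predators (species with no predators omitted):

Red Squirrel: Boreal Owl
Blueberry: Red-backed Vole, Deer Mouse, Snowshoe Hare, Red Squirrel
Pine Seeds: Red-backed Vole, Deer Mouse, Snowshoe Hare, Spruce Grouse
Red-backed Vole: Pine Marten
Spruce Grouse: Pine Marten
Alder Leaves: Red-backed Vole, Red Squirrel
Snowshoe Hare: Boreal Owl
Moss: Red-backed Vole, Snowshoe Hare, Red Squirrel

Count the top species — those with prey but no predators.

3

Top species (has prey, but nothing eats it): Deer Mouse, Pine Marten, Boreal Owl.
Count: 3.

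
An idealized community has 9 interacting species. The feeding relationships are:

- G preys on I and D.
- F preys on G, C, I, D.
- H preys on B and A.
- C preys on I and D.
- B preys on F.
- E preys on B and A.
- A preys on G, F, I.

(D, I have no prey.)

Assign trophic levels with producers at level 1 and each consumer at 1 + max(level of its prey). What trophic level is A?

D is a producer → level 1.
C eats D (level 1); other prey at levels: I 1 → level 2.
F eats C (level 2); other prey at levels: D 1, I 1, G 2 → level 3.
A eats F (level 3); other prey at levels: I 1, G 2 → level 4.

Trophic level 4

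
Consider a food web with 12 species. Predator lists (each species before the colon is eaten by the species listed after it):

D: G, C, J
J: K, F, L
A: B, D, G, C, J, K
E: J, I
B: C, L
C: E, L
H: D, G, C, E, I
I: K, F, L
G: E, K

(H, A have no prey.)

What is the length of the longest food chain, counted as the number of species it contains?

6 species

One longest chain: H → D → G → E → I → K.
It has 6 species and 5 links.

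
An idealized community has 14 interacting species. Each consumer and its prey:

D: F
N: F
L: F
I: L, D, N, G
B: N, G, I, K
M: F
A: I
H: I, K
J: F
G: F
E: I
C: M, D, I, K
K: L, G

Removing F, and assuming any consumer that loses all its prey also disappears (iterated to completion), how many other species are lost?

Remove F.
Round 1: L (all prey gone), M (all prey gone), D (all prey gone), J (all prey gone), N (all prey gone), G (all prey gone) → extinct.
Round 2: I (all prey gone), K (all prey gone) → extinct.
Round 3: A (all prey gone), H (all prey gone), E (all prey gone), C (all prey gone), B (all prey gone) → extinct.
No further losses. Total secondary extinctions: 13.

13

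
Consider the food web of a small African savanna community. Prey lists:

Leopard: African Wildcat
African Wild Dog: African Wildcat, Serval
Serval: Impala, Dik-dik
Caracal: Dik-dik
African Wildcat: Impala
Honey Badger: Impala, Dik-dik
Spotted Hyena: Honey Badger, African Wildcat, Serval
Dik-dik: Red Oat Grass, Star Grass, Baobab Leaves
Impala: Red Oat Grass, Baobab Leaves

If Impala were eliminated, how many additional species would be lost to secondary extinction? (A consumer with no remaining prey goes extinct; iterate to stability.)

Remove Impala.
Round 1: African Wildcat (all prey gone) → extinct.
Round 2: Leopard (all prey gone) → extinct.
No further losses. Total secondary extinctions: 2.

2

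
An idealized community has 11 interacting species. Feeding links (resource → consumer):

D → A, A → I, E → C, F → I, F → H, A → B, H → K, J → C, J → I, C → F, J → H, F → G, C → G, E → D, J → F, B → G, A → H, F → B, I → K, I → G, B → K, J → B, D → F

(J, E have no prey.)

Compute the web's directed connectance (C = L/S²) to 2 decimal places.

The web has S = 11 species and L = 23 feeding links.
C = L / S² = 23 / 121 = 0.1901 ≈ 0.19.

C = 0.19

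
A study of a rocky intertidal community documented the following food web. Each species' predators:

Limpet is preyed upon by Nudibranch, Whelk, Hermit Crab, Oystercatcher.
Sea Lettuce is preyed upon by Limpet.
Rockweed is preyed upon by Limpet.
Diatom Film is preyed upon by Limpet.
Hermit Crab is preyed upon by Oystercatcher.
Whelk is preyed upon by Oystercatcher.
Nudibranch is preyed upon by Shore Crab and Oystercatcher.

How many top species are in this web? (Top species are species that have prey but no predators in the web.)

Top species (has prey, but nothing eats it): Shore Crab, Oystercatcher.
Count: 2.

2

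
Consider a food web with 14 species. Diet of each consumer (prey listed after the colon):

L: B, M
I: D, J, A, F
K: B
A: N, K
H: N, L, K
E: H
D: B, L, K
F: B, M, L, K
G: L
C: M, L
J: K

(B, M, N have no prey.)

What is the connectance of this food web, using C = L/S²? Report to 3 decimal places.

C = 0.122

The web has S = 14 species and L = 24 feeding links.
C = L / S² = 24 / 196 = 0.1224 ≈ 0.122.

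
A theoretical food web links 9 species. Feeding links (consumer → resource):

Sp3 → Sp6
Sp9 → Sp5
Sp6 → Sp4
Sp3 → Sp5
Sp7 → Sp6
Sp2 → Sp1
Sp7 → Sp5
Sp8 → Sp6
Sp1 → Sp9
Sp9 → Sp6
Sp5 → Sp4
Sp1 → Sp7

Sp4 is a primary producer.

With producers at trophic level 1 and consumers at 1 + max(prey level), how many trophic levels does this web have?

Producers (level 1): Sp4.
Sp4 → Sp5 → Sp9 → Sp1 → Sp2 gives Sp2 level 5.
No species has a prey at level 5, so no species reaches level 6.

5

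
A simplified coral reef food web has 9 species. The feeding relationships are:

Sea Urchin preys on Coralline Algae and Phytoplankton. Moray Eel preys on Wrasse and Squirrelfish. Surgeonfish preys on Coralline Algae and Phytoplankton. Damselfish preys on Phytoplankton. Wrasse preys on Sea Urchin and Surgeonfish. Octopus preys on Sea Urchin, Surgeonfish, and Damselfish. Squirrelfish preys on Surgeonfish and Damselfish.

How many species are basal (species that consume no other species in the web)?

2

Basal species (no prey listed): Phytoplankton, Coralline Algae.
Count: 2.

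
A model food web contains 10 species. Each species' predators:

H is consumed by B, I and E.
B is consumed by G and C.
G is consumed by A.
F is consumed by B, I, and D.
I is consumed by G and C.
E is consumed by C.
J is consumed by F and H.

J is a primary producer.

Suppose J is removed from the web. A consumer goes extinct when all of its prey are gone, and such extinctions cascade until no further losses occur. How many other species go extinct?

9

Remove J.
Round 1: F (all prey gone), H (all prey gone) → extinct.
Round 2: E (all prey gone), D (all prey gone), B (all prey gone), I (all prey gone) → extinct.
Round 3: C (all prey gone), G (all prey gone) → extinct.
Round 4: A (all prey gone) → extinct.
No further losses. Total secondary extinctions: 9.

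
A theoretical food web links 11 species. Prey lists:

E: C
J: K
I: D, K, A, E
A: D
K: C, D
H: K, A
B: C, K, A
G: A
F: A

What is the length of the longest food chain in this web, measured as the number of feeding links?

One longest chain: C → K → B.
It has 3 species and 2 links.

2 links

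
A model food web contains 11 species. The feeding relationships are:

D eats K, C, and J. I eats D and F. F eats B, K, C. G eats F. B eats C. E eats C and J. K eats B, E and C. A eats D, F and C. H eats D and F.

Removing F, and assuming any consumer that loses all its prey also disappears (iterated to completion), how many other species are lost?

1

Remove F.
Round 1: G (all prey gone) → extinct.
No further losses. Total secondary extinctions: 1.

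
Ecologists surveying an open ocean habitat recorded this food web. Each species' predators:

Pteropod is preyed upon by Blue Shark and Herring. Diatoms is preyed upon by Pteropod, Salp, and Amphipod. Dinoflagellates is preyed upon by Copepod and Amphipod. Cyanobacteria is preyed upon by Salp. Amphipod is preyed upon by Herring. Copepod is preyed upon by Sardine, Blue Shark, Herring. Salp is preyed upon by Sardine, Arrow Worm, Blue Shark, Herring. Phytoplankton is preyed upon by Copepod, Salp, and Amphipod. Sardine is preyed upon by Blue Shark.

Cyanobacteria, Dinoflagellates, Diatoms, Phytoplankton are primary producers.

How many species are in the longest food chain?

4 species

One longest chain: Cyanobacteria → Salp → Sardine → Blue Shark.
It has 4 species and 3 links.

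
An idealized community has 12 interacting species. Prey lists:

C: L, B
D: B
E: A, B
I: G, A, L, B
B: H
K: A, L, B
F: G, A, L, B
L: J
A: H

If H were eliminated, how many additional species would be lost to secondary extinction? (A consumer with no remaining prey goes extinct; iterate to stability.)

Remove H.
Round 1: A (all prey gone), B (all prey gone) → extinct.
Round 2: E (all prey gone), D (all prey gone) → extinct.
No further losses. Total secondary extinctions: 4.

4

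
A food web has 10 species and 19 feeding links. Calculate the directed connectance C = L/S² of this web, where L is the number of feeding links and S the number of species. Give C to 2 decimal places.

The web has S = 10 species and L = 19 feeding links.
C = L / S² = 19 / 100 = 0.1900 ≈ 0.19.

C = 0.19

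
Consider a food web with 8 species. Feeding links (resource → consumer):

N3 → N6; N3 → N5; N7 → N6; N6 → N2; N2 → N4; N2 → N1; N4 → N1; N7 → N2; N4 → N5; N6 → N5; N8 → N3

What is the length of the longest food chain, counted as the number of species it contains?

One longest chain: N8 → N3 → N6 → N2 → N4 → N1.
It has 6 species and 5 links.

6 species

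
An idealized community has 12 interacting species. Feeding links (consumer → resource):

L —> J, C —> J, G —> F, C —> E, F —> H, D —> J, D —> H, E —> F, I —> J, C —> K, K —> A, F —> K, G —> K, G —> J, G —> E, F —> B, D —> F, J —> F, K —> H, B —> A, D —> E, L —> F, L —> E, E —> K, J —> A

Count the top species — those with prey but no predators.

5

Top species (has prey, but nothing eats it): L, C, G, D, I.
Count: 5.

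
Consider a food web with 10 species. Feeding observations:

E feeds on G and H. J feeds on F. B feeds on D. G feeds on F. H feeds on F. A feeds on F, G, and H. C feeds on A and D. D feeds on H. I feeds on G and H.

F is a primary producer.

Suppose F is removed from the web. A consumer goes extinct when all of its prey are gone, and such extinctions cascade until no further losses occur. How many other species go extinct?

Remove F.
Round 1: J (all prey gone), G (all prey gone), H (all prey gone) → extinct.
Round 2: D (all prey gone), A (all prey gone), I (all prey gone), E (all prey gone) → extinct.
Round 3: C (all prey gone), B (all prey gone) → extinct.
No further losses. Total secondary extinctions: 9.

9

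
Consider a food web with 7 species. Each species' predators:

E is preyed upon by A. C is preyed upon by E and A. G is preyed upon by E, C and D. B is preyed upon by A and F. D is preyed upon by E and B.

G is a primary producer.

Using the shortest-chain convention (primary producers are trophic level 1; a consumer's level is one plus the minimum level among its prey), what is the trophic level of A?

G is a producer → level 1.
C eats G → level 2.
A eats C → level 3.
No prey of A is below level 2, so 3 is the minimum.

Trophic level 3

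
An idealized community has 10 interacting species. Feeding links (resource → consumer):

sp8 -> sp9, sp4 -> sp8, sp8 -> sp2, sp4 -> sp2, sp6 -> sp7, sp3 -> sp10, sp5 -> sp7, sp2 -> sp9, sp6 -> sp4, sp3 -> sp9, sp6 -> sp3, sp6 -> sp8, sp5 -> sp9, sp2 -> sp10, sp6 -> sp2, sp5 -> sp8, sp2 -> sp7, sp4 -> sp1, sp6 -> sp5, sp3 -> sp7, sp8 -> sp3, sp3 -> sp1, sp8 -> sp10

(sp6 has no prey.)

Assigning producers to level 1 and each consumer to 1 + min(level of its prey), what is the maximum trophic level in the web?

Producers (level 1): sp6.
Following each consumer down to its lowest-level prey: sp6 → sp5 → sp9 (levels 1 through 3).
All prey of sp9 (sp5 2, sp8 2, sp3 2, sp2 2) are at level 2 or above, so sp9 is at level 1 + 2 = 3.
Every consumer has at least one prey at level 2 or below, so none exceeds level 3.

3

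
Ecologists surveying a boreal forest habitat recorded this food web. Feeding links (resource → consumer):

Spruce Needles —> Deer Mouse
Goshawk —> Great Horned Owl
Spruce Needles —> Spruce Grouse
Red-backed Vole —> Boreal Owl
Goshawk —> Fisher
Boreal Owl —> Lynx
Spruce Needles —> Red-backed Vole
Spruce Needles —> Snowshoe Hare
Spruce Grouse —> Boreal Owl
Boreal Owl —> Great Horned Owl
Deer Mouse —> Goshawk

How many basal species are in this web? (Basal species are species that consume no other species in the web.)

1

Basal species (no prey listed): Spruce Needles.
Count: 1.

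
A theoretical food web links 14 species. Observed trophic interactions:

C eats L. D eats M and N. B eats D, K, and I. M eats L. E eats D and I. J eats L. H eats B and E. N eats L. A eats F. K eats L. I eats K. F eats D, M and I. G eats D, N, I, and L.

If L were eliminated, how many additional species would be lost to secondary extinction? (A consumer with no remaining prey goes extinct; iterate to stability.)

Remove L.
Round 1: M (all prey gone), K (all prey gone), C (all prey gone), J (all prey gone), N (all prey gone) → extinct.
Round 2: I (all prey gone), D (all prey gone) → extinct.
Round 3: E (all prey gone), B (all prey gone), G (all prey gone), F (all prey gone) → extinct.
Round 4: A (all prey gone), H (all prey gone) → extinct.
No further losses. Total secondary extinctions: 13.

13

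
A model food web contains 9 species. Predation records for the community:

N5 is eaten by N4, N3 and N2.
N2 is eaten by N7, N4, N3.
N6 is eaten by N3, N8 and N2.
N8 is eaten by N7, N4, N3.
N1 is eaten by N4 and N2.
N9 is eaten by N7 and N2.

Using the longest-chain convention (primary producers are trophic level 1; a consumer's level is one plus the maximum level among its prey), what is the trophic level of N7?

Trophic level 3

N5 is a producer → level 1.
N2 eats N5 (level 1); other prey at levels: N6 1, N9 1, N1 1 → level 2.
N7 eats N2 (level 2); other prey at levels: N9 1, N8 2 → level 3.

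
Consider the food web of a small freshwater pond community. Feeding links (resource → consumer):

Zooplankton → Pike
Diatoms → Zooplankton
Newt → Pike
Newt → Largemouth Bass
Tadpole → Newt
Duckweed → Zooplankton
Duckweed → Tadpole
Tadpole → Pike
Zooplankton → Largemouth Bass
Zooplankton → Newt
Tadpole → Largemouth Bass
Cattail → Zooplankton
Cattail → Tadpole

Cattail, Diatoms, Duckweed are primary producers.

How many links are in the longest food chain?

One longest chain: Cattail → Tadpole → Newt → Pike.
It has 4 species and 3 links.

3 links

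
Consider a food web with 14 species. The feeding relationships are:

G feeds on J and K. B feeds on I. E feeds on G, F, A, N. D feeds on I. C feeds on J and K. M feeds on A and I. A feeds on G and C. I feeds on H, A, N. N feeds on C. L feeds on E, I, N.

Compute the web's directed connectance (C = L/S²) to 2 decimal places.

The web has S = 14 species and L = 21 feeding links.
C = L / S² = 21 / 196 = 0.1071 ≈ 0.11.

C = 0.11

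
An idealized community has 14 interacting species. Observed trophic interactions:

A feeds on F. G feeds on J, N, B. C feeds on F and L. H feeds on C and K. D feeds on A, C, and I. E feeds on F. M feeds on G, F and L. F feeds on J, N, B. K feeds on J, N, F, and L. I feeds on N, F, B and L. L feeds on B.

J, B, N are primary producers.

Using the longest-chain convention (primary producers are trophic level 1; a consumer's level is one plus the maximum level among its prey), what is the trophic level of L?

B is a producer → level 1.
L eats B → level 2.

Trophic level 2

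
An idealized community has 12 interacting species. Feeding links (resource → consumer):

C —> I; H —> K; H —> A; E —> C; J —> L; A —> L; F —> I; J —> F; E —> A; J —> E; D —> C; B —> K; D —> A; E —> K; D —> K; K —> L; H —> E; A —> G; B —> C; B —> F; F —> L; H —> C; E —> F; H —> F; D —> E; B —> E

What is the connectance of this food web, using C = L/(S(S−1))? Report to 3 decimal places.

The web has S = 12 species and L = 26 feeding links.
C = L / (S(S−1)) = 26 / 132 = 0.1970 ≈ 0.197.

C = 0.197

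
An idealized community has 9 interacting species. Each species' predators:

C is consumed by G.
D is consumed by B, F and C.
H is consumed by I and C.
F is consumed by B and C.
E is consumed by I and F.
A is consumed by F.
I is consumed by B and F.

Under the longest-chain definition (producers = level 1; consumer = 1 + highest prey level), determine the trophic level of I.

Trophic level 2

E is a producer → level 1.
I eats E (level 1); other prey at levels: H 1 → level 2.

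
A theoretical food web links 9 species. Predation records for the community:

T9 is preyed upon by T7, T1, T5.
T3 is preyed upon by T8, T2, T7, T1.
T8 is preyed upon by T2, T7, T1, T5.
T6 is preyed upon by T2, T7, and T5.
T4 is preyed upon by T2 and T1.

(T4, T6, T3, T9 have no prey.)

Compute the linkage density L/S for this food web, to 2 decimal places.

L/S = 1.78

There are L = 16 links among S = 9 species.
L/S = 16/9 = 1.7778 ≈ 1.78.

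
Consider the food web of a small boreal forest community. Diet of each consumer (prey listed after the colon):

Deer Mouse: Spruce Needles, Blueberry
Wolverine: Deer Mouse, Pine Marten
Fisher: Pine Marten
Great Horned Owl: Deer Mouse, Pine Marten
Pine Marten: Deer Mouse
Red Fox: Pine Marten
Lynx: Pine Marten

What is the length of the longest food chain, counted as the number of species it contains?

4 species

One longest chain: Spruce Needles → Deer Mouse → Pine Marten → Lynx.
It has 4 species and 3 links.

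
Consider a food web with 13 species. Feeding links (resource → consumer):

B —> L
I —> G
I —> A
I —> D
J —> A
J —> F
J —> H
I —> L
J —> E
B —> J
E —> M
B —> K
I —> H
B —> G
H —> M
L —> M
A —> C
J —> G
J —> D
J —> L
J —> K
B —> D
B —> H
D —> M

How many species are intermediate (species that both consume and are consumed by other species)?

6

Intermediate species (has both prey and predators): J, L, A, E, H, D.
Count: 6.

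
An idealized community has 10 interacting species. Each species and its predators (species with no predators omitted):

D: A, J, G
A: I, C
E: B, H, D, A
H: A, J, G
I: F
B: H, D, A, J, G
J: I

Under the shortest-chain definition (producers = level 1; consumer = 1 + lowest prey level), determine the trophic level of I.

E is a producer → level 1.
A eats E → level 2.
I eats A → level 3.
No prey of I is below level 2, so 3 is the minimum.

Trophic level 3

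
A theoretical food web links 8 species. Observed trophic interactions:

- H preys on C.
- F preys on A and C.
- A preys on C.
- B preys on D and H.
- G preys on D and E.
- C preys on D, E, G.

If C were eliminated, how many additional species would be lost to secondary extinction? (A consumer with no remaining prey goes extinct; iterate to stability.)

Remove C.
Round 1: A (all prey gone), H (all prey gone) → extinct.
Round 2: F (all prey gone) → extinct.
No further losses. Total secondary extinctions: 3.

3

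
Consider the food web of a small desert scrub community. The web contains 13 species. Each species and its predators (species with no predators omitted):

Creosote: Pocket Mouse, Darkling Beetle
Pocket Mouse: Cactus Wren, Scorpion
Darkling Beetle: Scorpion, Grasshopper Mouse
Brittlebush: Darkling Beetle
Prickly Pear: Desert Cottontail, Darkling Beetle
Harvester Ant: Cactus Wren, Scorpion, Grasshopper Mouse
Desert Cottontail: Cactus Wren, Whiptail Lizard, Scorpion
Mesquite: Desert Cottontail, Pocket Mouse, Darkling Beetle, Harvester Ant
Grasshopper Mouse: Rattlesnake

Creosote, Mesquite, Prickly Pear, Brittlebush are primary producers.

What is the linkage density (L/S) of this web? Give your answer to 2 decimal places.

L/S = 1.54

There are L = 20 links among S = 13 species.
L/S = 20/13 = 1.5385 ≈ 1.54.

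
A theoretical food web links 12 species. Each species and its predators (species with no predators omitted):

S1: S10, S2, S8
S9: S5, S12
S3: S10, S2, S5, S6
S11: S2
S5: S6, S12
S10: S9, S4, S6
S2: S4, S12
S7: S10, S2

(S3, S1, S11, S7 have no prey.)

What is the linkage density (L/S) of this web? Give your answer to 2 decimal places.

There are L = 19 links among S = 12 species.
L/S = 19/12 = 1.5833 ≈ 1.58.

L/S = 1.58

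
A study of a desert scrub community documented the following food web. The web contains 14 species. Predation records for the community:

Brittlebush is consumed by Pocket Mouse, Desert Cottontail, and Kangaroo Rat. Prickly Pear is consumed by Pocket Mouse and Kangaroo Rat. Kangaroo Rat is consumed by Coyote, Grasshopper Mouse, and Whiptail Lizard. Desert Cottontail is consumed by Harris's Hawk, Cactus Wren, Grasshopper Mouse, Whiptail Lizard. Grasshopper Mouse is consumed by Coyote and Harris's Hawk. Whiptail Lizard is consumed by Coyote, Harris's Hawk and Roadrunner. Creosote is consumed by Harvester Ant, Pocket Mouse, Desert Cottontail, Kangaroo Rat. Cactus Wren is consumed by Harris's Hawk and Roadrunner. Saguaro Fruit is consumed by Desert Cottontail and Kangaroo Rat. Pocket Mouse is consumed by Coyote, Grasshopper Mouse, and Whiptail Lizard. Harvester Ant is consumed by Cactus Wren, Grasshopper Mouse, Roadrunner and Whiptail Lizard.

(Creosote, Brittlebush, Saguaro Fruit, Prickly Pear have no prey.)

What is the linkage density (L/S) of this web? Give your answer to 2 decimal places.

There are L = 32 links among S = 14 species.
L/S = 32/14 = 2.2857 ≈ 2.29.

L/S = 2.29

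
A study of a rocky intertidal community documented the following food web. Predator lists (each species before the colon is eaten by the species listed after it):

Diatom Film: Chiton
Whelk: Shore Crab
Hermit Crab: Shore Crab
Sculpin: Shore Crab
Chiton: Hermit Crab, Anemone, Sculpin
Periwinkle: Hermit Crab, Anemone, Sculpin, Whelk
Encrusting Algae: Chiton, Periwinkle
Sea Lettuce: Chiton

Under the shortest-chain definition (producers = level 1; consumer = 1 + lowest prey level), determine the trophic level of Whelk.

Encrusting Algae is a producer → level 1.
Periwinkle eats Encrusting Algae → level 2.
Whelk eats Periwinkle → level 3.
No prey of Whelk is below level 2, so 3 is the minimum.

Trophic level 3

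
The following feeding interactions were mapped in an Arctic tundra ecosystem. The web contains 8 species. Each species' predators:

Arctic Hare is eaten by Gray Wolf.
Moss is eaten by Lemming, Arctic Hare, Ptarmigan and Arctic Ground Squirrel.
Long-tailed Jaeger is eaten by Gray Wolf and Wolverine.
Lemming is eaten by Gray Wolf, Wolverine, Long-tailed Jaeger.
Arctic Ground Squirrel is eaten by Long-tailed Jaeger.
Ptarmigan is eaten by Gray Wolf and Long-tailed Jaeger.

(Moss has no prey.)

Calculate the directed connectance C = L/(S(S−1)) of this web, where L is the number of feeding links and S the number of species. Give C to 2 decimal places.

The web has S = 8 species and L = 13 feeding links.
C = L / (S(S−1)) = 13 / 56 = 0.2321 ≈ 0.23.

C = 0.23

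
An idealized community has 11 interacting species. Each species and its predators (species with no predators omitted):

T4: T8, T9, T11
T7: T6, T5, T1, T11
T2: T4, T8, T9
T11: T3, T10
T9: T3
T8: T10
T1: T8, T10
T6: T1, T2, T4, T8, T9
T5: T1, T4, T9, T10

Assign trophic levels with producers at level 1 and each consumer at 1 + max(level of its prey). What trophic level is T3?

Trophic level 6

T7 is a producer → level 1.
T6 eats T7 → level 2.
T2 eats T6 → level 3.
T4 eats T2 (level 3); other prey at levels: T6 2, T5 2 → level 4.
T11 eats T4 (level 4); other prey at levels: T7 1 → level 5.
T3 eats T11 (level 5); other prey at levels: T9 5 → level 6.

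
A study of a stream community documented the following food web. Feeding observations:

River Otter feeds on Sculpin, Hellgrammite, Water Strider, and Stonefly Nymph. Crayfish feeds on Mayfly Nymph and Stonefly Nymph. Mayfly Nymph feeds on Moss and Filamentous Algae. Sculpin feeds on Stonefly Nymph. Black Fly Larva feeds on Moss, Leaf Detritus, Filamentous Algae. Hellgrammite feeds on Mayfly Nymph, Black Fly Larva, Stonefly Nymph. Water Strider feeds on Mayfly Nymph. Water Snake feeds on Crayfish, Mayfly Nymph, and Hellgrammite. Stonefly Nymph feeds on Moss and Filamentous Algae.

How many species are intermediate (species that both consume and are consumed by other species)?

Intermediate species (has both prey and predators): Mayfly Nymph, Black Fly Larva, Stonefly Nymph, Water Strider, Crayfish, Hellgrammite, Sculpin.
Count: 7.

7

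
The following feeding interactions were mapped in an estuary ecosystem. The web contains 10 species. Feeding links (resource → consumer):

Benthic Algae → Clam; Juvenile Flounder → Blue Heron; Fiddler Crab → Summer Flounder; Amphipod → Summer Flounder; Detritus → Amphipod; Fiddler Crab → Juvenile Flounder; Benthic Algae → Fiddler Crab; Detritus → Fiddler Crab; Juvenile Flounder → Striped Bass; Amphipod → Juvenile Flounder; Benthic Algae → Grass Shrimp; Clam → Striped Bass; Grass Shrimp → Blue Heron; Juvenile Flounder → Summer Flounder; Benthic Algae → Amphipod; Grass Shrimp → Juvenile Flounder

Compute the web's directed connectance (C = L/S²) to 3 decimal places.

The web has S = 10 species and L = 16 feeding links.
C = L / S² = 16 / 100 = 0.1600 ≈ 0.160.

C = 0.160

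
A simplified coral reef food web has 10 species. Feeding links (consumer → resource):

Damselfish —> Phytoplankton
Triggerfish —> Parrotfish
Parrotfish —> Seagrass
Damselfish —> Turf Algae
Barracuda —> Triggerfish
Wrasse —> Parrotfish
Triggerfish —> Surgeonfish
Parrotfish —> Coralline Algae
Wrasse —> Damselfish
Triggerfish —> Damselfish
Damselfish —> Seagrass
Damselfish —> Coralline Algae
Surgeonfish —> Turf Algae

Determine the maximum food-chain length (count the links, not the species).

One longest chain: Seagrass → Damselfish → Triggerfish → Barracuda.
It has 4 species and 3 links.

3 links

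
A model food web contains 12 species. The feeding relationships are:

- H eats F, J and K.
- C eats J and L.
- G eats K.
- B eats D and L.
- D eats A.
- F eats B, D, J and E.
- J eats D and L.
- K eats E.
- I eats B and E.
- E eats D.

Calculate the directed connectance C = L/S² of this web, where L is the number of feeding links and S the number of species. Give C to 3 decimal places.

C = 0.132

The web has S = 12 species and L = 19 feeding links.
C = L / S² = 19 / 144 = 0.1319 ≈ 0.132.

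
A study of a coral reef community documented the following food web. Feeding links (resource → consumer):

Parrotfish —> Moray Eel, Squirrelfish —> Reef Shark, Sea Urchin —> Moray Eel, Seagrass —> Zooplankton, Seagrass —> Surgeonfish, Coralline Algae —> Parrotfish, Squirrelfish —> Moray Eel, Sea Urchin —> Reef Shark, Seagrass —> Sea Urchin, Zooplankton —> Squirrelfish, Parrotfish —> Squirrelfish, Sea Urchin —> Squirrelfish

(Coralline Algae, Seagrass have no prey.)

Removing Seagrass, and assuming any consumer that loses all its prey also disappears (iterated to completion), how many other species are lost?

Remove Seagrass.
Round 1: Sea Urchin (all prey gone), Zooplankton (all prey gone), Surgeonfish (all prey gone) → extinct.
No further losses. Total secondary extinctions: 3.

3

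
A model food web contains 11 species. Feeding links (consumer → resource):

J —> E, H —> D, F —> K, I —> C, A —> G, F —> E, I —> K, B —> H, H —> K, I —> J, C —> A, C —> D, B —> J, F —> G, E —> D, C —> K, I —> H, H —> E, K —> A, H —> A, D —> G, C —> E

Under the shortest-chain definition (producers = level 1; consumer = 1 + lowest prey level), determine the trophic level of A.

Trophic level 2

G is a producer → level 1.
A eats G → level 2.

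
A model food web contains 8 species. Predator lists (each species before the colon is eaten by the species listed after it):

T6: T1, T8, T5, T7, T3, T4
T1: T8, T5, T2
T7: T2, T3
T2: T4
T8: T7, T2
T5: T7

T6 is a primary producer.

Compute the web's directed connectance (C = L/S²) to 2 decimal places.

C = 0.23

The web has S = 8 species and L = 15 feeding links.
C = L / S² = 15 / 64 = 0.2344 ≈ 0.23.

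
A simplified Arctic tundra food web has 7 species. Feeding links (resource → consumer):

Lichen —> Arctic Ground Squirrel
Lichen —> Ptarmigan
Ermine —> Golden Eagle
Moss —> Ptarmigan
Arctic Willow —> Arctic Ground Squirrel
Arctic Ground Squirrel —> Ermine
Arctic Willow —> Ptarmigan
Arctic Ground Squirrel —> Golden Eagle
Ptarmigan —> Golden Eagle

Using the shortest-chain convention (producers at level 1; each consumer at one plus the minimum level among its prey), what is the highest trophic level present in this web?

3

Producers (level 1): Arctic Willow, Moss, Lichen.
Following each consumer down to its lowest-level prey: Arctic Willow → Ptarmigan → Golden Eagle (levels 1 through 3).
All prey of Golden Eagle (Ptarmigan 2, Arctic Ground Squirrel 2, Ermine 3) are at level 2 or above, so Golden Eagle is at level 1 + 2 = 3.
Every consumer has at least one prey at level 2 or below, so none exceeds level 3.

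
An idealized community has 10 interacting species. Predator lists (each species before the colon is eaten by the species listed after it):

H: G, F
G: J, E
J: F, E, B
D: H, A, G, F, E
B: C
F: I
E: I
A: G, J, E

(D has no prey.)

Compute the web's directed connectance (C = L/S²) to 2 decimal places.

C = 0.18

The web has S = 10 species and L = 18 feeding links.
C = L / S² = 18 / 100 = 0.1800 ≈ 0.18.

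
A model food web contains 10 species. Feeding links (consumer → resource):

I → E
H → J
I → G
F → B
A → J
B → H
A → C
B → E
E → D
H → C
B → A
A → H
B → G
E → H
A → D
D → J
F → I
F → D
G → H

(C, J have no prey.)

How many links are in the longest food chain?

One longest chain: C → H → G → B → F.
It has 5 species and 4 links.

4 links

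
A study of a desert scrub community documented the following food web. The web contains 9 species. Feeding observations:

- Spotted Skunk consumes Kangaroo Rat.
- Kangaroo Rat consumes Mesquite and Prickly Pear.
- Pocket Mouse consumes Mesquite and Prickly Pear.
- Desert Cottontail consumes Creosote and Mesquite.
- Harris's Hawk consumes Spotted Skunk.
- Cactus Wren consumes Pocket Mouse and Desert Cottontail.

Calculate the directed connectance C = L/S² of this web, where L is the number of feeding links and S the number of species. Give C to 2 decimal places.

C = 0.12

The web has S = 9 species and L = 10 feeding links.
C = L / S² = 10 / 81 = 0.1235 ≈ 0.12.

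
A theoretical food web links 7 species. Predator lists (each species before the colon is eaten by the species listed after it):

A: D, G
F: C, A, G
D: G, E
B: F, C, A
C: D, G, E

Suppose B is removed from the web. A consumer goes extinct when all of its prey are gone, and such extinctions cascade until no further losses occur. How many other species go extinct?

6

Remove B.
Round 1: F (all prey gone) → extinct.
Round 2: C (all prey gone), A (all prey gone) → extinct.
Round 3: D (all prey gone) → extinct.
Round 4: G (all prey gone), E (all prey gone) → extinct.
No further losses. Total secondary extinctions: 6.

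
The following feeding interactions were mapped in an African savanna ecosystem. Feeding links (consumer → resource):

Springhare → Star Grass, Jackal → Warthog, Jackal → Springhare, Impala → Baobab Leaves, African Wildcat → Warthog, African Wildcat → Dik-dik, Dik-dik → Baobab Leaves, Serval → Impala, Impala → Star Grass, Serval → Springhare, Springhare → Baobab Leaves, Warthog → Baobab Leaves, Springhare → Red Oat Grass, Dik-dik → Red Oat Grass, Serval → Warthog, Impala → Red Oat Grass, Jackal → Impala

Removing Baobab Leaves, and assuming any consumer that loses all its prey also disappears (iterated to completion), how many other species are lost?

1

Remove Baobab Leaves.
Round 1: Warthog (all prey gone) → extinct.
No further losses. Total secondary extinctions: 1.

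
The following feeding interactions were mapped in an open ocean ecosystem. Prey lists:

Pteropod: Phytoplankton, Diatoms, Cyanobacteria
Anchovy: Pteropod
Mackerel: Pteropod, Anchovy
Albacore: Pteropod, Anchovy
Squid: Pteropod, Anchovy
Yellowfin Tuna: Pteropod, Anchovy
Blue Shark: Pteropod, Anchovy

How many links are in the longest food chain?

3 links

One longest chain: Phytoplankton → Pteropod → Anchovy → Mackerel.
It has 4 species and 3 links.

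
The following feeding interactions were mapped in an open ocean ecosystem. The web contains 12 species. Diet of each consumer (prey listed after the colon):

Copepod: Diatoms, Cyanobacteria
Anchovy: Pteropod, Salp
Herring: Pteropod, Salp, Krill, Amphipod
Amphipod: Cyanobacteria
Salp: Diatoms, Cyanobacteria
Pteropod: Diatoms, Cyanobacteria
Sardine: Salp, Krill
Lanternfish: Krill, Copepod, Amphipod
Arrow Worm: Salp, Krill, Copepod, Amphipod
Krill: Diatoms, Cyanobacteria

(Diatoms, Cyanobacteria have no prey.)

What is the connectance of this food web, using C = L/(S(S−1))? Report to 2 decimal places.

C = 0.18

The web has S = 12 species and L = 24 feeding links.
C = L / (S(S−1)) = 24 / 132 = 0.1818 ≈ 0.18.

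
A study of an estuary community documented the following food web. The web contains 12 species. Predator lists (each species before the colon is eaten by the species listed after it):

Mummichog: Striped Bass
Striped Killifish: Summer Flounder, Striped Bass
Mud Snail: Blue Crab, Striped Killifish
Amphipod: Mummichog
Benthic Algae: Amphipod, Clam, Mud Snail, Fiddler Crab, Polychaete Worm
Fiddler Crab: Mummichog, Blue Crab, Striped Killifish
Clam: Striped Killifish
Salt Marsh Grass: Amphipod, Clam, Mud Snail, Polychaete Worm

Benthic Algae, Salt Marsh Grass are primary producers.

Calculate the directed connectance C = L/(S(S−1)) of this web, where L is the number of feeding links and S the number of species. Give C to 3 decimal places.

C = 0.144

The web has S = 12 species and L = 19 feeding links.
C = L / (S(S−1)) = 19 / 132 = 0.1439 ≈ 0.144.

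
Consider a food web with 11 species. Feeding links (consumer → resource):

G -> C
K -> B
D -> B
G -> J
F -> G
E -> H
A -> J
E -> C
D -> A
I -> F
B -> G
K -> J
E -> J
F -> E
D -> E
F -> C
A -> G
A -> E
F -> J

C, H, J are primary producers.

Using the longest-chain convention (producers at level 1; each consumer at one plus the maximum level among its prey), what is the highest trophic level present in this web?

Producers (level 1): C, H, J.
C → E → F → I gives I level 4.
No species has a prey at level 4, so no species reaches level 5.

4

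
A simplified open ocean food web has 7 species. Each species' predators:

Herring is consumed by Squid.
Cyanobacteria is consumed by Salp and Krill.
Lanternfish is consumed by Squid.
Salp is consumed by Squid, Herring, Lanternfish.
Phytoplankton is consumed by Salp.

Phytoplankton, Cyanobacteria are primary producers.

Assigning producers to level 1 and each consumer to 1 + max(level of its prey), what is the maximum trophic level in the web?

4

Producers (level 1): Phytoplankton, Cyanobacteria.
Phytoplankton → Salp → Lanternfish → Squid gives Squid level 4.
No species has a prey at level 4, so no species reaches level 5.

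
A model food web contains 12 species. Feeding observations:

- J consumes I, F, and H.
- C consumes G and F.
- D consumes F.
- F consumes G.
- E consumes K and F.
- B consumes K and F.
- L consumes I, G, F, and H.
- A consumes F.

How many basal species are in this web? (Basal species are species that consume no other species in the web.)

4

Basal species (no prey listed): K, I, H, G.
Count: 4.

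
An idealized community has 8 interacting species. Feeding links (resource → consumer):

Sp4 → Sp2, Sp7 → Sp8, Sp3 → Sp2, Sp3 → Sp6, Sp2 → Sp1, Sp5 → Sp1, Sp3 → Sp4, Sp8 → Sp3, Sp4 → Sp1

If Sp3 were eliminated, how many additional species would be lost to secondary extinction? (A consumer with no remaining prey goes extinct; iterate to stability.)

Remove Sp3.
Round 1: Sp4 (all prey gone), Sp6 (all prey gone) → extinct.
Round 2: Sp2 (all prey gone) → extinct.
No further losses. Total secondary extinctions: 3.

3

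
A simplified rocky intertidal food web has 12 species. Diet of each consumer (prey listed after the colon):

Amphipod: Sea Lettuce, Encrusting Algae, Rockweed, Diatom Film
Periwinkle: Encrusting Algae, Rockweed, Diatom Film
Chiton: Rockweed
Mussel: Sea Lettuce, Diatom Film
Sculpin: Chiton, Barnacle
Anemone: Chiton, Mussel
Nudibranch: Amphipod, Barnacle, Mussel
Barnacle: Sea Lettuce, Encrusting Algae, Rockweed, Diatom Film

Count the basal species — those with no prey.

4

Basal species (no prey listed): Sea Lettuce, Encrusting Algae, Rockweed, Diatom Film.
Count: 4.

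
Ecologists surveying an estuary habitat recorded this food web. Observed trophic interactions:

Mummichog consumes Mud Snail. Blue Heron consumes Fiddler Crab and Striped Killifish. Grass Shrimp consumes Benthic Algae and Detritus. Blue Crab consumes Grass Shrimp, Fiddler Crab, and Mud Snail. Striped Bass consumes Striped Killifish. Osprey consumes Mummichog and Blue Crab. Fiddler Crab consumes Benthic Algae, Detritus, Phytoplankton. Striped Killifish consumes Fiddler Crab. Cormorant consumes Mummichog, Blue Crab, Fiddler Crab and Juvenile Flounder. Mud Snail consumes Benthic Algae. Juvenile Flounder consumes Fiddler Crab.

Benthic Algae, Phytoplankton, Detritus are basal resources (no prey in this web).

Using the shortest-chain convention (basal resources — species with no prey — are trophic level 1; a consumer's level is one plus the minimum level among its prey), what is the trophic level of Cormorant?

Benthic Algae has no prey (basal) → level 1.
Fiddler Crab eats Benthic Algae → level 2.
Cormorant eats Fiddler Crab → level 3.
No prey of Cormorant is below level 2, so 3 is the minimum.

Trophic level 3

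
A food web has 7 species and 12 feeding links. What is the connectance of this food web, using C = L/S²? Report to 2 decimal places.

The web has S = 7 species and L = 12 feeding links.
C = L / S² = 12 / 49 = 0.2449 ≈ 0.24.

C = 0.24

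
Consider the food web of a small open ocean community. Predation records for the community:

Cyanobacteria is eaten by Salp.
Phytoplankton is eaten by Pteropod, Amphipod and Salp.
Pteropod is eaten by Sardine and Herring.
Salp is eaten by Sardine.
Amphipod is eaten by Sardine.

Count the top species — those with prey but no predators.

Top species (has prey, but nothing eats it): Sardine, Herring.
Count: 2.

2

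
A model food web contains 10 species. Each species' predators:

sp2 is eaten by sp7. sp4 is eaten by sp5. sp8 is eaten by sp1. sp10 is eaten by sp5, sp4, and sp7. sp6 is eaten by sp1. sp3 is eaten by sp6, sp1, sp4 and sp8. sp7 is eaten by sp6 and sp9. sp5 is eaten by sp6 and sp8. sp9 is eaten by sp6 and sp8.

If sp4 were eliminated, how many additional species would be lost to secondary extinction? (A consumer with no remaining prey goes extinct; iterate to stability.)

Remove sp4.
Every predator of it retains at least one other prey: sp5 still has sp10.
No consumer loses all prey, so no secondary extinctions occur.

0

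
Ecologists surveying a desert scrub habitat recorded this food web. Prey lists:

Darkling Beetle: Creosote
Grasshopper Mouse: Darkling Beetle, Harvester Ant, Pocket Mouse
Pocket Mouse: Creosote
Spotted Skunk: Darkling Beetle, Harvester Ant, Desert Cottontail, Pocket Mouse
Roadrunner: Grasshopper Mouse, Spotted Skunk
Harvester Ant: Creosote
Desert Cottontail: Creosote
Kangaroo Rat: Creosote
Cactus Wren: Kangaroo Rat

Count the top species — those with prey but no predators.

2

Top species (has prey, but nothing eats it): Cactus Wren, Roadrunner.
Count: 2.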